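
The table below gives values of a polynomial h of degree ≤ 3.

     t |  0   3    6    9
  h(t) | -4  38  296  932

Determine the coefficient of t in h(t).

Write h(t) = at^3 + bt^2 + ct + d. Substituting each data point gives a linear system:
  d = -4
  27a + 9b + 3c + d = 38
  216a + 36b + 6c + d = 296
  729a + 81b + 9c + d = 932
Solving the system yields a = 1, b = 3, c = -4, d = -4.
So h(t) = t³ + 3t² - 4t - 4.
The coefficient of t is -4.

-4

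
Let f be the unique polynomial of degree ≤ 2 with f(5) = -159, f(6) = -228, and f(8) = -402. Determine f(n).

f(n) = -6n^2 - 3n + 6

Using the Lagrange interpolation formula with nodes 5, 6, 8:
  L_0(n) = (n - 6)(n - 8) / 3
  L_1(n) = (n - 5)(n - 8) / -2
  L_2(n) = (n - 5)(n - 6) / 6
Then f(n) = -159·L_0(n) - 228·L_1(n) - 402·L_2(n).
Expanding and collecting terms gives f(n) = -6n^2 - 3n + 6.
Check: f(8) = -402. ✓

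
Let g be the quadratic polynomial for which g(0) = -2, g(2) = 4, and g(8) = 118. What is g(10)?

188

Using the Lagrange interpolation formula with nodes 0, 2, 8:
  L_0(t) = (t - 2)(t - 8) / 16
  L_1(t) = t(t - 8) / -12
  L_2(t) = t(t - 2) / 48
Then g(t) = -2·L_0(t) + 4·L_1(t) + 118·L_2(t).
Expanding and collecting terms gives g(t) = 2t^2 - t - 2.
Evaluating at t = 10: g(10) = 188.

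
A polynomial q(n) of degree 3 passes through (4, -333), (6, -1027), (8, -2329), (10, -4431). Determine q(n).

Write q(n) = an^3 + bn^2 + cn + d. Substituting each data point gives a linear system:
  64a + 16b + 4c + d = -333
  216a + 36b + 6c + d = -1027
  512a + 64b + 8c + d = -2329
  1000a + 100b + 10c + d = -4431
Solving the system yields a = -4, b = -4, c = -3, d = -1.
So q(n) = -4n³ - 4n² - 3n - 1.
Check: q(8) = -2329. ✓

q(n) = -4n^3 - 4n^2 - 3n - 1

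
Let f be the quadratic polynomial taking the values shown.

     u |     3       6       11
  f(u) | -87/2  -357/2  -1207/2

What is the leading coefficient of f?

-5

Write f(u) = au^2 + bu + c. Substituting each data point gives a linear system:
  9a + 3b + c = -87/2
  36a + 6b + c = -357/2
  121a + 11b + c = -1207/2
Solving the system yields a = -5, b = 0, c = 3/2.
So f(u) = -5u² + 3/2.
The leading coefficient is -5.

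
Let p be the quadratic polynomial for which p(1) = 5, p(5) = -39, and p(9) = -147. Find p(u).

p(u) = -2u^2 + u + 6

Write p(u) = au^2 + bu + c. Substituting each data point gives a linear system:
  a + b + c = 5
  25a + 5b + c = -39
  81a + 9b + c = -147
Solving the system yields a = -2, b = 1, c = 6.
So p(u) = -2u^2 + u + 6.
Check: p(5) = -39. ✓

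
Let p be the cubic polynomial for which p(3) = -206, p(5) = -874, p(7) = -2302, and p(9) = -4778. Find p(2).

-67

Write p(n) = an^3 + bn^2 + cn + d. Substituting each data point gives a linear system:
  27a + 9b + 3c + d = -206
  125a + 25b + 5c + d = -874
  343a + 49b + 7c + d = -2302
  729a + 81b + 9c + d = -4778
Solving the system yields a = -6, b = -5, c = 0, d = 1.
So p(n) = -6n³ - 5n² + 1.
Then p(2) = -67.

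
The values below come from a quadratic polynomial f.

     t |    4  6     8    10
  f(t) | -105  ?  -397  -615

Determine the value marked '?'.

On equispaced nodes a degree-2 polynomial has vanishing third forward difference, so
  - f(4) + 3·f(6) - 3·f(8) + f(10) = 0.
Substituting the known values and solving for f(6):
  3·f(6) = -681
  f(6) = -227.

-227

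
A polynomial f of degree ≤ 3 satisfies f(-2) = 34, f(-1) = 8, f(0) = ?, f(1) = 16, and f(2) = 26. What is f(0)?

On equispaced nodes a degree-3 polynomial has vanishing fourth forward difference, so
  f(-2) - 4·f(-1) + 6·f(0) - 4·f(1) + f(2) = 0.
Substituting the known values and solving for f(0):
  6·f(0) = 36
  f(0) = 6.

6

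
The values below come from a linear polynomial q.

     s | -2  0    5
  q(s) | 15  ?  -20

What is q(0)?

5

The 2 known points determine the degree-1 polynomial uniquely.
Write q(s) = as + b. Substituting each data point gives a linear system:
  -2a + b = 15
  5a + b = -20
Solving the system yields a = -5, b = 5.
So q(s) = -5s + 5.
Then q(0) = 5.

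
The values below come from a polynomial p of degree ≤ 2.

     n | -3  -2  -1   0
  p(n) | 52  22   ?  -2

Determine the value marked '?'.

The 3 known points determine the degree-2 polynomial uniquely.
Write p(n) = an^2 + bn + c. Substituting each data point gives a linear system:
  9a - 3b + c = 52
  4a - 2b + c = 22
  c = -2
Solving the system yields a = 6, b = 0, c = -2.
So p(n) = 6n² - 2.
Then p(-1) = 4.

4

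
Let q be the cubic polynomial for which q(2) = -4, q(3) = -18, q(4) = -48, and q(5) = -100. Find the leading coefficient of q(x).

Write q(x) = ax^3 + bx^2 + cx + d. Substituting each data point gives a linear system:
  8a + 4b + 2c + d = -4
  27a + 9b + 3c + d = -18
  64a + 16b + 4c + d = -48
  125a + 25b + 5c + d = -100
Solving the system yields a = -1, b = 1, c = 0, d = 0.
So q(x) = -x³ + x².
The leading coefficient is -1.

-1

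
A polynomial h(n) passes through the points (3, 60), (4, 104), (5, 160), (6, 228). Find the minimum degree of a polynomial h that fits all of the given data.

Forward differences of the values at n = 3, 4, 5, 6:
  h  : 60  104  160  228
  Δ  : 44  56  68
  Δ^2: 12  12
  Δ^3: 0
The second differences are constant (12) and nonzero, while all higher differences vanish, so the minimal degree is 2.

2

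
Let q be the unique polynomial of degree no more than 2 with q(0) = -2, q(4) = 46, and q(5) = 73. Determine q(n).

Using the Lagrange interpolation formula with nodes 0, 4, 5:
  L_0(n) = (n - 4)(n - 5) / 20
  L_1(n) = n(n - 5) / -4
  L_2(n) = n(n - 4) / 5
Then q(n) = -2·L_0(n) + 46·L_1(n) + 73·L_2(n).
Expanding and collecting terms gives q(n) = 3n^2 - 2.
Check: q(4) = 46. ✓

q(n) = 3n^2 - 2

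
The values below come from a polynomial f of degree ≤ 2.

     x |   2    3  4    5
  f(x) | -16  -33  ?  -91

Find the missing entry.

On equispaced nodes a degree-2 polynomial has vanishing third forward difference, so
  - f(2) + 3·f(3) - 3·f(4) + f(5) = 0.
Substituting the known values and solving for f(4):
  -3·f(4) = 174
  f(4) = -58.

-58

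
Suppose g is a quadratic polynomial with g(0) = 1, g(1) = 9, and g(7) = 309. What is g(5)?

161

Write g(x) = ax^2 + bx + c. Substituting each data point gives a linear system:
  c = 1
  a + b + c = 9
  49a + 7b + c = 309
Solving the system yields a = 6, b = 2, c = 1.
So g(x) = 6x^2 + 2x + 1.
Then g(5) = 161.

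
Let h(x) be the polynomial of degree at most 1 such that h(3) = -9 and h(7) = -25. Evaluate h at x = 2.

Using the Lagrange interpolation formula with nodes 3, 7:
  L_0(x) = (x - 7) / -4
  L_1(x) = (x - 3) / 4
Then h(x) = -9·L_0(x) - 25·L_1(x).
Expanding and collecting terms gives h(x) = -4x + 3.
Evaluating at x = 2: h(2) = -5.

-5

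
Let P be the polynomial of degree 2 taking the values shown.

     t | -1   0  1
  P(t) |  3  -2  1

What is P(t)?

P(t) = 4t^2 - t - 2

Write P(t) = at^2 + bt + c. Substituting each data point gives a linear system:
  a - b + c = 3
  c = -2
  a + b + c = 1
Solving the system yields a = 4, b = -1, c = -2.
So P(t) = 4t² - t - 2.
Check: P(-1) = 3. ✓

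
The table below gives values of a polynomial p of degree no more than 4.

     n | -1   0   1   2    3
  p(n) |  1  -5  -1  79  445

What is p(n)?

p(n) = 6n^4 - n^3 - n^2 - 5

Write p(n) = an^4 + bn^3 + cn^2 + dn + e. Substituting each data point gives a linear system:
  a - b + c - d + e = 1
  e = -5
  a + b + c + d + e = -1
  16a + 8b + 4c + 2d + e = 79
  81a + 27b + 9c + 3d + e = 445
Solving the system yields a = 6, b = -1, c = -1, d = 0, e = -5.
So p(n) = 6n^4 - n^3 - n^2 - 5.
Check: p(3) = 445. ✓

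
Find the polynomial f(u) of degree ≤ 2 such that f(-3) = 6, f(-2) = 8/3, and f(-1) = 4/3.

f(u) = u^2 + (5/3)u + 2

Write f(u) = au^2 + bu + c. Substituting each data point gives a linear system:
  9a - 3b + c = 6
  4a - 2b + c = 8/3
  a - b + c = 4/3
Solving the system yields a = 1, b = 5/3, c = 2.
So f(u) = u^2 + (5/3)u + 2.
Check: f(-2) = 8/3. ✓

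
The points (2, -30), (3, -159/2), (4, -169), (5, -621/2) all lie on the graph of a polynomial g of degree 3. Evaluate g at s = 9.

Forward differences of the values at s = 2, 3, 4, 5:
  g  : -30  -159/2  -169  -621/2
  Δ  : -99/2  -179/2  -283/2
  Δ^2: -40  -52
  Δ^3: -12
The third differences are constant, confirming degree 3.
Interpolating (Newton forward form) and evaluating at s = 9 gives g(9) = -3273/2.

-3273/2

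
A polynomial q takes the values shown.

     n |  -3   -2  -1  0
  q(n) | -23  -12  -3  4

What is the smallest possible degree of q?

2

Forward differences of the values at n = -3, -2, -1, 0:
  q  : -23  -12  -3  4
  Δ  : 11  9  7
  Δ^2: -2  -2
  Δ^3: 0
The second differences are constant (-2) and nonzero, while all higher differences vanish, so the minimal degree is 2.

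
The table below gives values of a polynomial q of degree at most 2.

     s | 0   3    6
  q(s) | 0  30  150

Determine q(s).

q(s) = 5s^2 - 5s

Write q(s) = as^2 + bs + c. Substituting each data point gives a linear system:
  c = 0
  9a + 3b + c = 30
  36a + 6b + c = 150
Solving the system yields a = 5, b = -5, c = 0.
So q(s) = 5s^2 - 5s.
Check: q(3) = 30. ✓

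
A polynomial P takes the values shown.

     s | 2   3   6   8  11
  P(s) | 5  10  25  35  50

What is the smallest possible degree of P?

Divided differences on the nodes 2, 3, 6, 8, 11:
  order 0: 5  10  25  35  50
  order 1: 5  5  5  5
  order 2: 0  0  0
  order 3: 0  0
  order 4: 0
The order-1 divided differences are all 5 (nonzero) and every higher order vanishes, so the data lies on a polynomial of degree exactly 1.

1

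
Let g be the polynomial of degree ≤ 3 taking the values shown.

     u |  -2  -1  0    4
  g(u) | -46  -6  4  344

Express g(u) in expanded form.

Using the Lagrange interpolation formula with nodes -2, -1, 0, 4:
  L_0(u) = (u + 1)u(u - 4) / -12
  L_1(u) = (u + 2)u(u - 4) / 5
  L_2(u) = (u + 2)(u + 1)(u - 4) / -8
  L_3(u) = (u + 2)(u + 1)u / 120
Then g(u) = -46·L_0(u) - 6·L_1(u) + 4·L_2(u) + 344·L_3(u).
Expanding and collecting terms gives g(u) = 5u^3 + 5u + 4.
Check: g(-1) = -6. ✓

g(u) = 5u^3 + 5u + 4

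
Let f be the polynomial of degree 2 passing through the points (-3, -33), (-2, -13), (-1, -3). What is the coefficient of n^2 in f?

-5

Write f(n) = an^2 + bn + c. Substituting each data point gives a linear system:
  9a - 3b + c = -33
  4a - 2b + c = -13
  a - b + c = -3
Solving the system yields a = -5, b = -5, c = -3.
So f(n) = -5n^2 - 5n - 3.
The leading coefficient is -5.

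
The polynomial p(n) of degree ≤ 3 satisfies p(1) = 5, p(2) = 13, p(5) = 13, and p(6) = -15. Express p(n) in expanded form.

p(n) = -n^3 + 6n^2 - 3n + 3

Write p(n) = an^3 + bn^2 + cn + d. Substituting each data point gives a linear system:
  a + b + c + d = 5
  8a + 4b + 2c + d = 13
  125a + 25b + 5c + d = 13
  216a + 36b + 6c + d = -15
Solving the system yields a = -1, b = 6, c = -3, d = 3.
So p(n) = -n³ + 6n² - 3n + 3.
Check: p(6) = -15. ✓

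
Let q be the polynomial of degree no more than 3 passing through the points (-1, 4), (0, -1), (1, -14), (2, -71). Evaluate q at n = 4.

-461

Forward differences of the values at n = -1, 0, 1, 2:
  q  : 4  -1  -14  -71
  Δ  : -5  -13  -57
  Δ^2: -8  -44
  Δ^3: -36
The third differences are constant, confirming degree 3.
Interpolating (Newton forward form) and evaluating at n = 4 gives q(4) = -461.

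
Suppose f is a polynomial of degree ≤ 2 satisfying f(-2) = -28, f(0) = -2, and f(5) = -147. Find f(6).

-212

Using the Lagrange interpolation formula with nodes -2, 0, 5:
  L_0(n) = n(n - 5) / 14
  L_1(n) = (n + 2)(n - 5) / -10
  L_2(n) = (n + 2)n / 35
Then f(n) = -28·L_0(n) - 2·L_1(n) - 147·L_2(n).
Expanding and collecting terms gives f(n) = -6n² + n - 2.
Evaluating at n = 6: f(6) = -212.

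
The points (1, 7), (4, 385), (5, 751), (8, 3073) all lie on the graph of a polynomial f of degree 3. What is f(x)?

f(x) = 6x^3 + 1

Write f(x) = ax^3 + bx^2 + cx + d. Substituting each data point gives a linear system:
  a + b + c + d = 7
  64a + 16b + 4c + d = 385
  125a + 25b + 5c + d = 751
  512a + 64b + 8c + d = 3073
Solving the system yields a = 6, b = 0, c = 0, d = 1.
So f(x) = 6x^3 + 1.
Check: f(8) = 3073. ✓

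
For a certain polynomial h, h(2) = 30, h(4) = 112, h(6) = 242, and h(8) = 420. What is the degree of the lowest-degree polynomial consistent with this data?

Forward differences of the values at u = 2, 4, 6, 8:
  h  : 30  112  242  420
  Δ  : 82  130  178
  Δ^2: 48  48
  Δ^3: 0
The second differences are constant (48) and nonzero, while all higher differences vanish, so the minimal degree is 2.

2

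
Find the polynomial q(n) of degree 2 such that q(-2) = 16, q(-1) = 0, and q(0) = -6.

q(n) = 5n^2 - n - 6

Using the Lagrange interpolation formula with nodes -2, -1, 0:
  L_0(n) = (n + 1)n / 2
  L_1(n) = (n + 2)n / -1
  L_2(n) = (n + 2)(n + 1) / 2
Then q(n) = 16·L_0(n) + 0·L_1(n) - 6·L_2(n).
Expanding and collecting terms gives q(n) = 5n² - n - 6.
Check: q(-1) = 0. ✓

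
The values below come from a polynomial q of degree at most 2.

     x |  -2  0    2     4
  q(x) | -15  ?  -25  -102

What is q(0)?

On equispaced nodes a degree-2 polynomial has vanishing third forward difference, so
  - q(-2) + 3·q(0) - 3·q(2) + q(4) = 0.
Substituting the known values and solving for q(0):
  3·q(0) = 12
  q(0) = 4.

4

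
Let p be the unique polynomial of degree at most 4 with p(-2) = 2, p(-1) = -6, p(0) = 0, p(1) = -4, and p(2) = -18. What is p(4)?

Forward differences of the values at t = -2, -1, 0, 1, 2:
  p  : 2  -6  0  -4  -18
  Δ  : -8  6  -4  -14
  Δ^2: 14  -10  -10
  Δ^3: -24  0
  Δ^4: 24
The fourth differences are constant, confirming degree 4.
Interpolating (Newton forward form) and evaluating at t = 4 gives p(4) = 44.

44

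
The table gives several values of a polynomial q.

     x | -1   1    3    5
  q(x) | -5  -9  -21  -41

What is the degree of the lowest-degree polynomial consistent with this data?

Forward differences of the values at x = -1, 1, 3, 5:
  q  : -5  -9  -21  -41
  Δ  : -4  -12  -20
  Δ^2: -8  -8
  Δ^3: 0
The second differences are constant (-8) and nonzero, while all higher differences vanish, so the minimal degree is 2.

2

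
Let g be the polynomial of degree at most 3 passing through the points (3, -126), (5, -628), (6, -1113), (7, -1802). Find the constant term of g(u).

-3

Write g(u) = au^3 + bu^2 + cu + d. Substituting each data point gives a linear system:
  27a + 9b + 3c + d = -126
  125a + 25b + 5c + d = -628
  216a + 36b + 6c + d = -1113
  343a + 49b + 7c + d = -1802
Solving the system yields a = -6, b = 6, c = -5, d = -3.
So g(u) = -6u³ + 6u² - 5u - 3.
The constant term is -3.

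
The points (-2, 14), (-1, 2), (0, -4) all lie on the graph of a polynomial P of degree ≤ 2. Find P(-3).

Using the Lagrange interpolation formula with nodes -2, -1, 0:
  L_0(x) = (x + 1)x / 2
  L_1(x) = (x + 2)x / -1
  L_2(x) = (x + 2)(x + 1) / 2
Then P(x) = 14·L_0(x) + 2·L_1(x) - 4·L_2(x).
Expanding and collecting terms gives P(x) = 3x² - 3x - 4.
Evaluating at x = -3: P(-3) = 32.

32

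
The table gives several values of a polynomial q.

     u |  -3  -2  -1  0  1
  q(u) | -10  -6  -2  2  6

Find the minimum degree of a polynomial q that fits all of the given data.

Forward differences of the values at u = -3, -2, -1, 0, 1:
  q  : -10  -6  -2  2  6
  Δ  : 4  4  4  4
  Δ^2: 0  0  0
  Δ^3: 0  0
  Δ^4: 0
The first differences are constant (4) and nonzero, while all higher differences vanish, so the minimal degree is 1.

1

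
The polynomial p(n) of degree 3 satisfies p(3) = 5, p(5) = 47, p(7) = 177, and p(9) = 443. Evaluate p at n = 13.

1575

Write p(n) = an^3 + bn^2 + cn + d. Substituting each data point gives a linear system:
  27a + 9b + 3c + d = 5
  125a + 25b + 5c + d = 47
  343a + 49b + 7c + d = 177
  729a + 81b + 9c + d = 443
Solving the system yields a = 1, b = -4, c = 4, d = 2.
So p(n) = n³ - 4n² + 4n + 2.
Then p(13) = 1575.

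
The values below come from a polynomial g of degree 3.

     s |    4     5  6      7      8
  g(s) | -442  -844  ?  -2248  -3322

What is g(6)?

On equispaced nodes a degree-3 polynomial has vanishing fourth forward difference, so
  g(4) - 4·g(5) + 6·g(6) - 4·g(7) + g(8) = 0.
Substituting the known values and solving for g(6):
  6·g(6) = -8604
  g(6) = -1434.

-1434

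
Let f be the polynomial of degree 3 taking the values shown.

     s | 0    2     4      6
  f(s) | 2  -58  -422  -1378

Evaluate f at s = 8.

-3214

Using the Lagrange interpolation formula with nodes 0, 2, 4, 6:
  L_0(s) = (s - 2)(s - 4)(s - 6) / -48
  L_1(s) = s(s - 4)(s - 6) / 16
  L_2(s) = s(s - 2)(s - 6) / -16
  L_3(s) = s(s - 2)(s - 4) / 48
Then f(s) = 2·L_0(s) - 58·L_1(s) - 422·L_2(s) - 1378·L_3(s).
Expanding and collecting terms gives f(s) = -6s³ - 2s² - 2s + 2.
Evaluating at s = 8: f(8) = -3214.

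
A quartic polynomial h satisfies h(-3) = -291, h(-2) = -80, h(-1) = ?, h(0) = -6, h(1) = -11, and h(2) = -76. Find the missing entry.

On equispaced nodes a degree-4 polynomial has vanishing fifth forward difference, so
  - h(-3) + 5·h(-2) - 10·h(-1) + 10·h(0) - 5·h(1) + h(2) = 0.
Substituting the known values and solving for h(-1):
  -10·h(-1) = 190
  h(-1) = -19.

-19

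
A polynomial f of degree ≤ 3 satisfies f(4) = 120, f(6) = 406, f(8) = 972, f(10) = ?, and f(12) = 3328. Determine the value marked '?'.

1914

The 4 known points determine the degree-3 polynomial uniquely.
Write f(x) = ax^3 + bx^2 + cx + d. Substituting each data point gives a linear system:
  64a + 16b + 4c + d = 120
  216a + 36b + 6c + d = 406
  512a + 64b + 8c + d = 972
  1728a + 144b + 12c + d = 3328
Solving the system yields a = 2, b = -1, c = 1, d = 4.
So f(x) = 2x^3 - x^2 + x + 4.
Then f(10) = 1914.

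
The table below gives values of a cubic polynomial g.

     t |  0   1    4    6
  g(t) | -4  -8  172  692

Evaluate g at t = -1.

Using the Lagrange interpolation formula with nodes 0, 1, 4, 6:
  L_0(t) = (t - 1)(t - 4)(t - 6) / -24
  L_1(t) = t(t - 4)(t - 6) / 15
  L_2(t) = t(t - 1)(t - 6) / -24
  L_3(t) = t(t - 1)(t - 4) / 60
Then g(t) = -4·L_0(t) - 8·L_1(t) + 172·L_2(t) + 692·L_3(t).
Expanding and collecting terms gives g(t) = 4t^3 - 4t^2 - 4t - 4.
Evaluating at t = -1: g(-1) = -8.

-8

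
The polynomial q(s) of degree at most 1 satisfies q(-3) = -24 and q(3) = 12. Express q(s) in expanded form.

Write q(s) = as + b. Substituting each data point gives a linear system:
  -3a + b = -24
  3a + b = 12
Solving the system yields a = 6, b = -6.
So q(s) = 6s - 6.
Check: q(-3) = -24. ✓

q(s) = 6s - 6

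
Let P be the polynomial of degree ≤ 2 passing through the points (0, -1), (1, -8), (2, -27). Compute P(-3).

Using the Lagrange interpolation formula with nodes 0, 1, 2:
  L_0(n) = (n - 1)(n - 2) / 2
  L_1(n) = n(n - 2) / -1
  L_2(n) = n(n - 1) / 2
Then P(n) = -1·L_0(n) - 8·L_1(n) - 27·L_2(n).
Expanding and collecting terms gives P(n) = -6n² - n - 1.
Evaluating at n = -3: P(-3) = -52.

-52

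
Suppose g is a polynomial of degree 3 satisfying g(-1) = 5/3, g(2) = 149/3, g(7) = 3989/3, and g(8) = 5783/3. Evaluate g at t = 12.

Using the Lagrange interpolation formula with nodes -1, 2, 7, 8:
  L_0(t) = (t - 2)(t - 7)(t - 8) / -216
  L_1(t) = (t + 1)(t - 7)(t - 8) / 90
  L_2(t) = (t + 1)(t - 2)(t - 8) / -40
  L_3(t) = (t + 1)(t - 2)(t - 7) / 54
Then g(t) = 5/3·L_0(t) + 149/3·L_1(t) + 3989/3·L_2(t) + 5783/3·L_3(t).
Expanding and collecting terms gives g(t) = 3t³ + 6t² + t - 1/3.
Evaluating at t = 12: g(12) = 18179/3.

18179/3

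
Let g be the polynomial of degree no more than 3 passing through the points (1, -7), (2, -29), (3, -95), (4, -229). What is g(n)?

g(n) = -4n^3 + 2n^2 - 5

Write g(n) = an^3 + bn^2 + cn + d. Substituting each data point gives a linear system:
  a + b + c + d = -7
  8a + 4b + 2c + d = -29
  27a + 9b + 3c + d = -95
  64a + 16b + 4c + d = -229
Solving the system yields a = -4, b = 2, c = 0, d = -5.
So g(n) = -4n^3 + 2n^2 - 5.
Check: g(1) = -7. ✓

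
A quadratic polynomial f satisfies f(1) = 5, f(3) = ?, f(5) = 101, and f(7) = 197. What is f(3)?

The 3 known points determine the degree-2 polynomial uniquely.
Write f(x) = ax^2 + bx + c. Substituting each data point gives a linear system:
  a + b + c = 5
  25a + 5b + c = 101
  49a + 7b + c = 197
Solving the system yields a = 4, b = 0, c = 1.
So f(x) = 4x² + 1.
Then f(3) = 37.

37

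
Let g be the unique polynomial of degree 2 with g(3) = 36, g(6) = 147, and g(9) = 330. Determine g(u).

Using the Lagrange interpolation formula with nodes 3, 6, 9:
  L_0(u) = (u - 6)(u - 9) / 18
  L_1(u) = (u - 3)(u - 9) / -9
  L_2(u) = (u - 3)(u - 6) / 18
Then g(u) = 36·L_0(u) + 147·L_1(u) + 330·L_2(u).
Expanding and collecting terms gives g(u) = 4u² + u - 3.
Check: g(3) = 36. ✓

g(u) = 4u^2 + u - 3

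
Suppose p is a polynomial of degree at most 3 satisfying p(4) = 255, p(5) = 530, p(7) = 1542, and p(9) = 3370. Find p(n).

Write p(n) = an^3 + bn^2 + cn + d. Substituting each data point gives a linear system:
  64a + 16b + 4c + d = 255
  125a + 25b + 5c + d = 530
  343a + 49b + 7c + d = 1542
  729a + 81b + 9c + d = 3370
Solving the system yields a = 5, b = -3, c = -3, d = -5.
So p(n) = 5n³ - 3n² - 3n - 5.
Check: p(7) = 1542. ✓

p(n) = 5n^3 - 3n^2 - 3n - 5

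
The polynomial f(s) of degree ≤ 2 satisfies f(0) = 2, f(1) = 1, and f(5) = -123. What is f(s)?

Using the Lagrange interpolation formula with nodes 0, 1, 5:
  L_0(s) = (s - 1)(s - 5) / 5
  L_1(s) = s(s - 5) / -4
  L_2(s) = s(s - 1) / 20
Then f(s) = 2·L_0(s) + 1·L_1(s) - 123·L_2(s).
Expanding and collecting terms gives f(s) = -6s² + 5s + 2.
Check: f(0) = 2. ✓

f(s) = -6s^2 + 5s + 2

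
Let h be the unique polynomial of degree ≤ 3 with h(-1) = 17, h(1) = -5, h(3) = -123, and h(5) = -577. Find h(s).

Using the Lagrange interpolation formula with nodes -1, 1, 3, 5:
  L_0(s) = (s - 1)(s - 3)(s - 5) / -48
  L_1(s) = (s + 1)(s - 3)(s - 5) / 16
  L_2(s) = (s + 1)(s - 1)(s - 5) / -16
  L_3(s) = (s + 1)(s - 1)(s - 3) / 48
Then h(s) = 17·L_0(s) - 5·L_1(s) - 123·L_2(s) - 577·L_3(s).
Expanding and collecting terms gives h(s) = -5s^3 + 3s^2 - 6s + 3.
Check: h(1) = -5. ✓

h(s) = -5s^3 + 3s^2 - 6s + 3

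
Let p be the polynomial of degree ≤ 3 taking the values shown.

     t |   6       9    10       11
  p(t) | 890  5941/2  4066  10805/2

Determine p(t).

p(t) = 4t^3 + (1/2)t^2 + 2t - 4

Using the Lagrange interpolation formula with nodes 6, 9, 10, 11:
  L_0(t) = (t - 9)(t - 10)(t - 11) / -60
  L_1(t) = (t - 6)(t - 10)(t - 11) / 6
  L_2(t) = (t - 6)(t - 9)(t - 11) / -4
  L_3(t) = (t - 6)(t - 9)(t - 10) / 10
Then p(t) = 890·L_0(t) + 5941/2·L_1(t) + 4066·L_2(t) + 10805/2·L_3(t).
Expanding and collecting terms gives p(t) = 4t³ + (1/2)t² + 2t - 4.
Check: p(11) = 10805/2. ✓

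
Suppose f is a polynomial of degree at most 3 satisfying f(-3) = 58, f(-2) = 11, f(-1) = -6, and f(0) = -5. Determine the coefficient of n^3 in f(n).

-2

Write f(n) = an^3 + bn^2 + cn + d. Substituting each data point gives a linear system:
  -27a + 9b - 3c + d = 58
  -8a + 4b - 2c + d = 11
  -a + b - c + d = -6
  d = -5
Solving the system yields a = -2, b = 3, c = 6, d = -5.
So f(n) = -2n³ + 3n² + 6n - 5.
The leading coefficient is -2.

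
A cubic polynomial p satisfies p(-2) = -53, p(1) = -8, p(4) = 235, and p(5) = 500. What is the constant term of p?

-5

Write p(n) = an^3 + bn^2 + cn + d. Substituting each data point gives a linear system:
  -8a + 4b - 2c + d = -53
  a + b + c + d = -8
  64a + 16b + 4c + d = 235
  125a + 25b + 5c + d = 500
Solving the system yields a = 5, b = -4, c = -4, d = -5.
So p(n) = 5n³ - 4n² - 4n - 5.
The constant term is -5.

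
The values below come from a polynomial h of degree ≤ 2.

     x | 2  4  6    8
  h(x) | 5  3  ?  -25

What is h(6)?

-7

The 3 known points determine the degree-2 polynomial uniquely.
Write h(x) = ax^2 + bx + c. Substituting each data point gives a linear system:
  4a + 2b + c = 5
  16a + 4b + c = 3
  64a + 8b + c = -25
Solving the system yields a = -1, b = 5, c = -1.
So h(x) = -x^2 + 5x - 1.
Then h(6) = -7.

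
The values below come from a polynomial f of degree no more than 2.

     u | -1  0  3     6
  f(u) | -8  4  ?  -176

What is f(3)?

The 3 known points determine the degree-2 polynomial uniquely.
Write f(u) = au^2 + bu + c. Substituting each data point gives a linear system:
  a - b + c = -8
  c = 4
  36a + 6b + c = -176
Solving the system yields a = -6, b = 6, c = 4.
So f(u) = -6u^2 + 6u + 4.
Then f(3) = -32.

-32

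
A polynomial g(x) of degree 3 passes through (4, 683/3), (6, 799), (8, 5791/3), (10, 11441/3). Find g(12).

Forward differences of the values at x = 4, 6, 8, 10:
  g  : 683/3  799  5791/3  11441/3
  Δ  : 1714/3  3394/3  5650/3
  Δ^2: 560  752
  Δ^3: 192
The third differences are constant, confirming degree 3.
Interpolating (Newton forward form) and evaluating at x = 12 gives g(12) = 6641.

6641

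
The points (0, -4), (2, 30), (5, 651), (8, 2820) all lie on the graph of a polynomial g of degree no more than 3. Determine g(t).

g(t) = 6t^3 - 4t^2 + t - 4

Using the Lagrange interpolation formula with nodes 0, 2, 5, 8:
  L_0(t) = (t - 2)(t - 5)(t - 8) / -80
  L_1(t) = t(t - 5)(t - 8) / 36
  L_2(t) = t(t - 2)(t - 8) / -45
  L_3(t) = t(t - 2)(t - 5) / 144
Then g(t) = -4·L_0(t) + 30·L_1(t) + 651·L_2(t) + 2820·L_3(t).
Expanding and collecting terms gives g(t) = 6t^3 - 4t^2 + t - 4.
Check: g(2) = 30. ✓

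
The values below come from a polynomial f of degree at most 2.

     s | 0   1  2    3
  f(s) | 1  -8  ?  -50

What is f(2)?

The 3 known points determine the degree-2 polynomial uniquely.
Write f(s) = as^2 + bs + c. Substituting each data point gives a linear system:
  c = 1
  a + b + c = -8
  9a + 3b + c = -50
Solving the system yields a = -4, b = -5, c = 1.
So f(s) = -4s^2 - 5s + 1.
Then f(2) = -25.

-25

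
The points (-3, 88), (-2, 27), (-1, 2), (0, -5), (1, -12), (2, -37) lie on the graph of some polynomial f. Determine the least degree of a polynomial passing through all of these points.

3

Forward differences of the values at u = -3, -2, -1, 0, 1, 2:
  f  : 88  27  2  -5  -12  -37
  Δ  : -61  -25  -7  -7  -25
  Δ^2: 36  18  0  -18
  Δ^3: -18  -18  -18
  Δ^4: 0  0
  Δ^5: 0
The third differences are constant (-18) and nonzero, while all higher differences vanish, so the minimal degree is 3.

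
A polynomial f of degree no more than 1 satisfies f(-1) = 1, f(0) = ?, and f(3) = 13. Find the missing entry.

The 2 known points determine the degree-1 polynomial uniquely.
Write f(n) = an + b. Substituting each data point gives a linear system:
  -a + b = 1
  3a + b = 13
Solving the system yields a = 3, b = 4.
So f(n) = 3n + 4.
Then f(0) = 4.

4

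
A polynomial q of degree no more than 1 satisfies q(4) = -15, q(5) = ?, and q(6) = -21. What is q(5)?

-18

The 2 known points determine the degree-1 polynomial uniquely.
Write q(x) = ax + b. Substituting each data point gives a linear system:
  4a + b = -15
  6a + b = -21
Solving the system yields a = -3, b = -3.
So q(x) = -3x - 3.
Then q(5) = -18.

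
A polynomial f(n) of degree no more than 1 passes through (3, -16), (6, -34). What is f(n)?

Using the Lagrange interpolation formula with nodes 3, 6:
  L_0(n) = (n - 6) / -3
  L_1(n) = (n - 3) / 3
Then f(n) = -16·L_0(n) - 34·L_1(n).
Expanding and collecting terms gives f(n) = -6n + 2.
Check: f(6) = -34. ✓

f(n) = -6n + 2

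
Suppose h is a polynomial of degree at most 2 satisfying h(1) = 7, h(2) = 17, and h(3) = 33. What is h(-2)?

13

Forward differences of the values at s = 1, 2, 3:
  h  : 7  17  33
  Δ  : 10  16
  Δ^2: 6
The second differences are constant, confirming degree 2.
Interpolating (Newton forward form) and evaluating at s = -2 gives h(-2) = 13.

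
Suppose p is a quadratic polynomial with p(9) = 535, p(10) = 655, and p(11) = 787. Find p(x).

Write p(x) = ax^2 + bx + c. Substituting each data point gives a linear system:
  81a + 9b + c = 535
  100a + 10b + c = 655
  121a + 11b + c = 787
Solving the system yields a = 6, b = 6, c = -5.
So p(x) = 6x² + 6x - 5.
Check: p(10) = 655. ✓

p(x) = 6x^2 + 6x - 5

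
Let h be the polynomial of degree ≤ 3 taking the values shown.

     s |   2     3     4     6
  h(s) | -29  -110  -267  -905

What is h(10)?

Write h(s) = as^3 + bs^2 + cs + d. Substituting each data point gives a linear system:
  8a + 4b + 2c + d = -29
  27a + 9b + 3c + d = -110
  64a + 16b + 4c + d = -267
  216a + 36b + 6c + d = -905
Solving the system yields a = -4, b = -2, c = 5, d = 1.
So h(s) = -4s^3 - 2s^2 + 5s + 1.
Then h(10) = -4149.

-4149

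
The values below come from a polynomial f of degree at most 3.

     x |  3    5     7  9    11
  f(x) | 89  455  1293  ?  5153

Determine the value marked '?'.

The 4 known points determine the degree-3 polynomial uniquely.
Write f(x) = ax^3 + bx^2 + cx + d. Substituting each data point gives a linear system:
  27a + 9b + 3c + d = 89
  125a + 25b + 5c + d = 455
  343a + 49b + 7c + d = 1293
  1331a + 121b + 11c + d = 5153
Solving the system yields a = 4, b = -1, c = -5, d = 5.
So f(x) = 4x³ - x² - 5x + 5.
Then f(9) = 2795.

2795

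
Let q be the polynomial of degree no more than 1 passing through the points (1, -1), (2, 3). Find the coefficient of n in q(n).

4

Write q(n) = an + b. Substituting each data point gives a linear system:
  a + b = -1
  2a + b = 3
Solving the system yields a = 4, b = -5.
So q(n) = 4n - 5.
The leading coefficient is 4.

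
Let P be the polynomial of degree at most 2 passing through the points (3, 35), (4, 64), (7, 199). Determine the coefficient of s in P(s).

Write P(s) = as^2 + bs + c. Substituting each data point gives a linear system:
  9a + 3b + c = 35
  16a + 4b + c = 64
  49a + 7b + c = 199
Solving the system yields a = 4, b = 1, c = -4.
So P(s) = 4s² + s - 4.
The coefficient of s is 1.

1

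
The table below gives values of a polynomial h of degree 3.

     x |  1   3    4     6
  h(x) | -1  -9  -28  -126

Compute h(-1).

7

Using the Lagrange interpolation formula with nodes 1, 3, 4, 6:
  L_0(x) = (x - 3)(x - 4)(x - 6) / -30
  L_1(x) = (x - 1)(x - 4)(x - 6) / 6
  L_2(x) = (x - 1)(x - 3)(x - 6) / -6
  L_3(x) = (x - 1)(x - 3)(x - 4) / 30
Then h(x) = -1·L_0(x) - 9·L_1(x) - 28·L_2(x) - 126·L_3(x).
Expanding and collecting terms gives h(x) = -x^3 + 3x^2 - 3x.
Evaluating at x = -1: h(-1) = 7.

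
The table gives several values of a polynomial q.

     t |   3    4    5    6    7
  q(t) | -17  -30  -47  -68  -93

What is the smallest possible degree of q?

Forward differences of the values at t = 3, 4, 5, 6, 7:
  q  : -17  -30  -47  -68  -93
  Δ  : -13  -17  -21  -25
  Δ^2: -4  -4  -4
  Δ^3: 0  0
  Δ^4: 0
The second differences are constant (-4) and nonzero, while all higher differences vanish, so the minimal degree is 2.

2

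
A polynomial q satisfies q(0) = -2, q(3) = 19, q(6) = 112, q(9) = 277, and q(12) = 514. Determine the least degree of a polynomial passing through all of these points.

2

Forward differences of the values at u = 0, 3, 6, 9, 12:
  q  : -2  19  112  277  514
  Δ  : 21  93  165  237
  Δ^2: 72  72  72
  Δ^3: 0  0
  Δ^4: 0
The second differences are constant (72) and nonzero, while all higher differences vanish, so the minimal degree is 2.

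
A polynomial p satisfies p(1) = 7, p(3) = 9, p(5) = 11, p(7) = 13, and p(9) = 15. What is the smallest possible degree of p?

Forward differences of the values at n = 1, 3, 5, 7, 9:
  p  : 7  9  11  13  15
  Δ  : 2  2  2  2
  Δ^2: 0  0  0
  Δ^3: 0  0
  Δ^4: 0
The first differences are constant (2) and nonzero, while all higher differences vanish, so the minimal degree is 1.

1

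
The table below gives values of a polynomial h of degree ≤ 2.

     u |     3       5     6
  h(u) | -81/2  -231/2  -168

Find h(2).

Using the Lagrange interpolation formula with nodes 3, 5, 6:
  L_0(u) = (u - 5)(u - 6) / 6
  L_1(u) = (u - 3)(u - 6) / -2
  L_2(u) = (u - 3)(u - 5) / 3
Then h(u) = -81/2·L_0(u) - 231/2·L_1(u) - 168·L_2(u).
Expanding and collecting terms gives h(u) = -5u² + (5/2)u - 3.
Evaluating at u = 2: h(2) = -18.

-18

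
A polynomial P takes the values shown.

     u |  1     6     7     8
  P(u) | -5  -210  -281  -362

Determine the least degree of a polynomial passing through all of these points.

Divided differences on the nodes 1, 6, 7, 8:
  order 0: -5  -210  -281  -362
  order 1: -41  -71  -81
  order 2: -5  -5
  order 3: 0
The order-2 divided differences are all -5 (nonzero) and every higher order vanishes, so the data lies on a polynomial of degree exactly 2.

2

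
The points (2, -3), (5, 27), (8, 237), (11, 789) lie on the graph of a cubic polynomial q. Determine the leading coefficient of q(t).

Write q(t) = at^3 + bt^2 + ct + d. Substituting each data point gives a linear system:
  8a + 4b + 2c + d = -3
  125a + 25b + 5c + d = 27
  512a + 64b + 8c + d = 237
  1331a + 121b + 11c + d = 789
Solving the system yields a = 1, b = -5, c = 6, d = -3.
So q(t) = t^3 - 5t^2 + 6t - 3.
The leading coefficient is 1.

1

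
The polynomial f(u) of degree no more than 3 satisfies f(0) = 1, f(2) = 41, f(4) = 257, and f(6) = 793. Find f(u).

f(u) = 3u^3 + 4u^2 + 1

Write f(u) = au^3 + bu^2 + cu + d. Substituting each data point gives a linear system:
  d = 1
  8a + 4b + 2c + d = 41
  64a + 16b + 4c + d = 257
  216a + 36b + 6c + d = 793
Solving the system yields a = 3, b = 4, c = 0, d = 1.
So f(u) = 3u³ + 4u² + 1.
Check: f(2) = 41. ✓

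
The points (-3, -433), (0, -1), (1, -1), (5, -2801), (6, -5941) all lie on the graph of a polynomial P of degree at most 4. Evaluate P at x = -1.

-5

Write P(x) = ax^4 + bx^3 + cx^2 + dx + e. Substituting each data point gives a linear system:
  81a - 27b + 9c - 3d + e = -433
  e = -1
  a + b + c + d + e = -1
  625a + 125b + 25c + 5d + e = -2801
  1296a + 216b + 36c + 6d + e = -5941
Solving the system yields a = -5, b = 2, c = 3, d = 0, e = -1.
So P(x) = -5x⁴ + 2x³ + 3x² - 1.
Then P(-1) = -5.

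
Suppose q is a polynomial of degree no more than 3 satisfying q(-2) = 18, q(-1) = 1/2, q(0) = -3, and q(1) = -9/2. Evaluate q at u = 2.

Using the Lagrange interpolation formula with nodes -2, -1, 0, 1:
  L_0(u) = (u + 1)u(u - 1) / -6
  L_1(u) = (u + 2)u(u - 1) / 2
  L_2(u) = (u + 2)(u + 1)(u - 1) / -2
  L_3(u) = (u + 2)(u + 1)u / 6
Then q(u) = 18·L_0(u) + 1/2·L_1(u) - 3·L_2(u) - 9/2·L_3(u).
Expanding and collecting terms gives q(u) = -2u³ + u² - (1/2)u - 3.
Evaluating at u = 2: q(2) = -16.

-16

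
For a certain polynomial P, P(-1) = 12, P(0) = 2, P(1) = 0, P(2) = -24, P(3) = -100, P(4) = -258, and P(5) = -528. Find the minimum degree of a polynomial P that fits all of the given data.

Forward differences of the values at s = -1, 0, 1, 2, 3, 4, 5:
  P  : 12  2  0  -24  -100  -258  -528
  Δ  : -10  -2  -24  -76  -158  -270
  Δ^2: 8  -22  -52  -82  -112
  Δ^3: -30  -30  -30  -30
  Δ^4: 0  0  0
  Δ^5: 0  0
  Δ^6: 0
The third differences are constant (-30) and nonzero, while all higher differences vanish, so the minimal degree is 3.

3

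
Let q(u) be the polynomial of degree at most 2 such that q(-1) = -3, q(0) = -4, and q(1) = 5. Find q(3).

53

Forward differences of the values at u = -1, 0, 1:
  q  : -3  -4  5
  Δ  : -1  9
  Δ^2: 10
The second differences are constant, confirming degree 2.
Interpolating (Newton forward form) and evaluating at u = 3 gives q(3) = 53.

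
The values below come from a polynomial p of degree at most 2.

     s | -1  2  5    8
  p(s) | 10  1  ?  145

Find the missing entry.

On equispaced nodes a degree-2 polynomial has vanishing third forward difference, so
  - p(-1) + 3·p(2) - 3·p(5) + p(8) = 0.
Substituting the known values and solving for p(5):
  -3·p(5) = -138
  p(5) = 46.

46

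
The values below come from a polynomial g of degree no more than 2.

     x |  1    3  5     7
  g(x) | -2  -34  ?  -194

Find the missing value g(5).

On equispaced nodes a degree-2 polynomial has vanishing third forward difference, so
  - g(1) + 3·g(3) - 3·g(5) + g(7) = 0.
Substituting the known values and solving for g(5):
  -3·g(5) = 294
  g(5) = -98.

-98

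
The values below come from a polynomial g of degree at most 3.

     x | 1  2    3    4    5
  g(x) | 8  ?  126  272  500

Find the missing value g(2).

44

On equispaced nodes a degree-3 polynomial has vanishing fourth forward difference, so
  g(1) - 4·g(2) + 6·g(3) - 4·g(4) + g(5) = 0.
Substituting the known values and solving for g(2):
  -4·g(2) = -176
  g(2) = 44.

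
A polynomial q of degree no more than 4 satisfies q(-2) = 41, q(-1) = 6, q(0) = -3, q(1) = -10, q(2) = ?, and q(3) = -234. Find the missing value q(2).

On equispaced nodes a degree-4 polynomial has vanishing fifth forward difference, so
  - q(-2) + 5·q(-1) - 10·q(0) + 10·q(1) - 5·q(2) + q(3) = 0.
Substituting the known values and solving for q(2):
  -5·q(2) = 315
  q(2) = -63.

-63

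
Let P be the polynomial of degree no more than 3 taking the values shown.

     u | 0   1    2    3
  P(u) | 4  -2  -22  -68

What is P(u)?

Using the Lagrange interpolation formula with nodes 0, 1, 2, 3:
  L_0(u) = (u - 1)(u - 2)(u - 3) / -6
  L_1(u) = u(u - 2)(u - 3) / 2
  L_2(u) = u(u - 1)(u - 3) / -2
  L_3(u) = u(u - 1)(u - 2) / 6
Then P(u) = 4·L_0(u) - 2·L_1(u) - 22·L_2(u) - 68·L_3(u).
Expanding and collecting terms gives P(u) = -2u^3 - u^2 - 3u + 4.
Check: P(3) = -68. ✓

P(u) = -2u^3 - u^2 - 3u + 4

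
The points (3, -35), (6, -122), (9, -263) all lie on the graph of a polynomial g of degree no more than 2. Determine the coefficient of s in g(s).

-2

Write g(s) = as^2 + bs + c. Substituting each data point gives a linear system:
  9a + 3b + c = -35
  36a + 6b + c = -122
  81a + 9b + c = -263
Solving the system yields a = -3, b = -2, c = -2.
So g(s) = -3s^2 - 2s - 2.
The coefficient of s is -2.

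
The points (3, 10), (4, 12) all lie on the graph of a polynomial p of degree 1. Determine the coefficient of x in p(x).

Write p(x) = ax + b. Substituting each data point gives a linear system:
  3a + b = 10
  4a + b = 12
Solving the system yields a = 2, b = 4.
So p(x) = 2x + 4.
The leading coefficient is 2.

2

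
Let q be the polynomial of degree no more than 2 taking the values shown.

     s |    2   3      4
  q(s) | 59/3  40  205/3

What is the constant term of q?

3

Write q(s) = as^2 + bs + c. Substituting each data point gives a linear system:
  4a + 2b + c = 59/3
  9a + 3b + c = 40
  16a + 4b + c = 205/3
Solving the system yields a = 4, b = 1/3, c = 3.
So q(s) = 4s^2 + (1/3)s + 3.
The constant term is 3.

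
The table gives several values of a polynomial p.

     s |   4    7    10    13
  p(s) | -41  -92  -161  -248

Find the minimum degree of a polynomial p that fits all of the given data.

2

Forward differences of the values at s = 4, 7, 10, 13:
  p  : -41  -92  -161  -248
  Δ  : -51  -69  -87
  Δ^2: -18  -18
  Δ^3: 0
The second differences are constant (-18) and nonzero, while all higher differences vanish, so the minimal degree is 2.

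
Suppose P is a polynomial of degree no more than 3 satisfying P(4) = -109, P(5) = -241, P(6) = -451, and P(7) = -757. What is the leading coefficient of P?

Write P(u) = au^3 + bu^2 + cu + d. Substituting each data point gives a linear system:
  64a + 16b + 4c + d = -109
  125a + 25b + 5c + d = -241
  216a + 36b + 6c + d = -451
  343a + 49b + 7c + d = -757
Solving the system yields a = -3, b = 6, c = -3, d = -1.
So P(u) = -3u³ + 6u² - 3u - 1.
The leading coefficient is -3.

-3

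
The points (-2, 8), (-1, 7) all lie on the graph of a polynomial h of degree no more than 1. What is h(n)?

Write h(n) = an + b. Substituting each data point gives a linear system:
  -2a + b = 8
  -a + b = 7
Solving the system yields a = -1, b = 6.
So h(n) = -n + 6.
Check: h(-2) = 8. ✓

h(n) = -n + 6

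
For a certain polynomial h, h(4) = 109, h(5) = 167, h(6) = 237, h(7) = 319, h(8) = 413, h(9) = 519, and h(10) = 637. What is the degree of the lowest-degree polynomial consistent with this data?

Forward differences of the values at n = 4, 5, 6, 7, 8, 9, 10:
  h  : 109  167  237  319  413  519  637
  Δ  : 58  70  82  94  106  118
  Δ^2: 12  12  12  12  12
  Δ^3: 0  0  0  0
  Δ^4: 0  0  0
  Δ^5: 0  0
  Δ^6: 0
The second differences are constant (12) and nonzero, while all higher differences vanish, so the minimal degree is 2.

2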